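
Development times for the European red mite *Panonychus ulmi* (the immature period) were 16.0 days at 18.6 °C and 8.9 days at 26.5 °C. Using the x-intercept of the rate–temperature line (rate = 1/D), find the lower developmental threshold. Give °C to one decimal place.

Equal thermal constants: D₁(T₁ − T_b) = D₂(T₂ − T_b).
16.0·(18.6 − T_b) = 8.9·(26.5 − T_b)
T_b = (16.0·18.6 − 8.9·26.5) / (16.0 − 8.9) = 61.75 / 7.1 = 8.697 °C ≈ 8.7 °C.

8.7 °C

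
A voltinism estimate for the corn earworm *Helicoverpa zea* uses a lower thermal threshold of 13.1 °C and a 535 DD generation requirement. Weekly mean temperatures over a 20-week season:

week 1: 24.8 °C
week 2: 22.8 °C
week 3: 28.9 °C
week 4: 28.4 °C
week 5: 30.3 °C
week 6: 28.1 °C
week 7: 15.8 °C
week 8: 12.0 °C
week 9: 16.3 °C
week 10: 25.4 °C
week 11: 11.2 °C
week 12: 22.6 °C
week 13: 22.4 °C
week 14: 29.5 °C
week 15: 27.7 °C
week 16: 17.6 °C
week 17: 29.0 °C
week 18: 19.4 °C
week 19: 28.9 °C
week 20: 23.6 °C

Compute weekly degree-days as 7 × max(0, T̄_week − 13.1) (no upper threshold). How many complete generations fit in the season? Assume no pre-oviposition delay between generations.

2 generations

Weekly DD (7 × max(0, T̄ − 13.1)): 81.9, 67.9, 110.6, 107.1, 120.4, 105.0, 18.9, 0.0, 22.4, 86.1, 0.0, 66.5, 65.1, 114.8, 102.2, 31.5, 111.3, 44.1, 110.6, 73.5.
Season total = 1439.9 DD.
Complete generations = ⌊1439.9 / 535⌋ = 2.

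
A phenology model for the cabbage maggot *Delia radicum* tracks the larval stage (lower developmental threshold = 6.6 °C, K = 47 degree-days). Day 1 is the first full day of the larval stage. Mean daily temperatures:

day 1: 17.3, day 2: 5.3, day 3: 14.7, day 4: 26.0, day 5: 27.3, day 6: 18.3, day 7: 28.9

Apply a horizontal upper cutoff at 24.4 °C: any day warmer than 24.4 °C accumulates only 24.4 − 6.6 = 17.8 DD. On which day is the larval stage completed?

day 5

Daily DD above 6.6 °C (capped at 17.8): 10.7, 0.0, 8.1, 17.8, 17.8, 11.7, 17.8.
Cumulative: 10.7, 10.7, 18.8, 36.6, 54.4, 66.1, 83.9.
The total first reaches 47 DD on day 5.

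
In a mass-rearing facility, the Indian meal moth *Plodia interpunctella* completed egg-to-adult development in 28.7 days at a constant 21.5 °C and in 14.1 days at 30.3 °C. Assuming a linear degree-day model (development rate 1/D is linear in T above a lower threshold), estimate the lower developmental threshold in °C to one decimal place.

Linear rate model ⇒ the product D·(T − T_b) is constant across temperatures.
28.7·(21.5 − T_b) = 14.1·(30.3 − T_b)
T_b = (28.7·21.5 − 14.1·30.3) / (28.7 − 14.1) = 189.82 / 14.6 = 13.001 °C ≈ 13.0 °C.

13.0 °C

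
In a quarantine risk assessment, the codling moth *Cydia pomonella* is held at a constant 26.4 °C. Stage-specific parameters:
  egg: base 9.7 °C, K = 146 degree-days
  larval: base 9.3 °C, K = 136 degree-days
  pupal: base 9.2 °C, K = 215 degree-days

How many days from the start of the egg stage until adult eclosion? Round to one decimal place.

egg: 146 / (26.4 − 9.7) = 146 / 16.7 = 8.743 d.
larval: 136 / (26.4 − 9.3) = 136 / 17.1 = 7.953 d.
pupal: 215 / (26.4 − 9.2) = 215 / 17.2 = 12.500 d.
Sum = 29.196 ≈ 29.2 days.

29.2 days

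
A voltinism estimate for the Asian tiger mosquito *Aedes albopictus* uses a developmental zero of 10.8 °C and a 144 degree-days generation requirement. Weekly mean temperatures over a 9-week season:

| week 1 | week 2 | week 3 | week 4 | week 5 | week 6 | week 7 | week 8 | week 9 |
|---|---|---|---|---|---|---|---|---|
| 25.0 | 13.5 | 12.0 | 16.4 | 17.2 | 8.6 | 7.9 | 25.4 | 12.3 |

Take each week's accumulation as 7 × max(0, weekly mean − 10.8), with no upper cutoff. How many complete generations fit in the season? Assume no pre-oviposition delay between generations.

2 generations

Weekly DD (7 × max(0, T̄ − 10.8)): 99.4, 18.9, 8.4, 39.2, 44.8, 0.0, 0.0, 102.2, 10.5.
Season total = 323.4 DD.
Complete generations = ⌊323.4 / 144⌋ = 2.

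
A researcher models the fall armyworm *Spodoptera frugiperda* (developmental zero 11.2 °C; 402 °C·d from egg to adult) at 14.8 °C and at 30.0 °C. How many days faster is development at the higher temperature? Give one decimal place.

At 14.8 °C: 402 / (14.8 − 11.2) = 402 / 3.6 = 111.667 d.
At 30.0 °C: 402 / (30.0 − 11.2) = 402 / 18.8 = 21.383 d.
Difference = |111.667 − 21.383| = 90.284 ≈ 90.3 days.

90.3 days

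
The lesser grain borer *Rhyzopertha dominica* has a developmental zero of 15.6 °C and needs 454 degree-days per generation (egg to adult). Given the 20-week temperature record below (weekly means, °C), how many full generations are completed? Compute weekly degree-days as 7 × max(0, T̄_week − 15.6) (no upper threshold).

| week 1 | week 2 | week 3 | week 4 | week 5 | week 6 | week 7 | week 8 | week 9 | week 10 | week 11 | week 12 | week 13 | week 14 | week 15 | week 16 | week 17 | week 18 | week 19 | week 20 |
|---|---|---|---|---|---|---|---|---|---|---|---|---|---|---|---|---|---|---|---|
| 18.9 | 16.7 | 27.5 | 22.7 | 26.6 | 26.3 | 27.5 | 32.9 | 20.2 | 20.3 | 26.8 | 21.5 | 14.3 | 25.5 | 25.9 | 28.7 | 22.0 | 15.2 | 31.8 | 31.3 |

2 generations

Weekly DD (7 × max(0, T̄ − 15.6)): 23.1, 7.7, 83.3, 49.7, 77.0, 74.9, 83.3, 121.1, 32.2, 32.9, 78.4, 41.3, 0.0, 69.3, 72.1, 91.7, 44.8, 0.0, 113.4, 109.9.
Season total = 1206.1 DD.
Complete generations = ⌊1206.1 / 454⌋ = 2.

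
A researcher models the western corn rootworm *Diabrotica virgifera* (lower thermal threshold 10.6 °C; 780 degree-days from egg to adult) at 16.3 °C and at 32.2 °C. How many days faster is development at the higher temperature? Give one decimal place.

100.7 days

At 16.3 °C: 780 / (16.3 − 10.6) = 780 / 5.7 = 136.842 d.
At 32.2 °C: 780 / (32.2 − 10.6) = 780 / 21.6 = 36.111 d.
Difference = |136.842 − 36.111| = 100.731 ≈ 100.7 days.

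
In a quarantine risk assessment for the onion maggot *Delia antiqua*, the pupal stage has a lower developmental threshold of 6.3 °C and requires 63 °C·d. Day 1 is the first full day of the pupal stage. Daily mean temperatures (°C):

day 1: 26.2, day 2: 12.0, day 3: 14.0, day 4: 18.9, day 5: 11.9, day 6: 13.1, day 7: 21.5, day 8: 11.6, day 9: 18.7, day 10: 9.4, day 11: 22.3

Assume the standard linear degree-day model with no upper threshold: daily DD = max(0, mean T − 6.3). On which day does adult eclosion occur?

Daily DD above 6.3 °C: 19.9, 5.7, 7.7, 12.6, 5.6, 6.8, 15.2, 5.3, 12.4, 3.1, 16.0.
Cumulative: 19.9, 25.6, 33.3, 45.9, 51.5, 58.3, 73.5, 78.8, 91.2, 94.3, 110.3.
The total first reaches 63 DD on day 7.

day 7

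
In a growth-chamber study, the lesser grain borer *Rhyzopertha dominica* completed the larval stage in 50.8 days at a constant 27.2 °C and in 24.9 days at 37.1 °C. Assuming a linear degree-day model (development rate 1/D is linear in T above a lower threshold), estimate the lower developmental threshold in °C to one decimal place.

Equal thermal constants: D₁(T₁ − T_b) = D₂(T₂ − T_b).
50.8·(27.2 − T_b) = 24.9·(37.1 − T_b)
T_b = (50.8·27.2 − 24.9·37.1) / (50.8 − 24.9) = 457.97 / 25.9 = 17.682 °C ≈ 17.7 °C.

17.7 °C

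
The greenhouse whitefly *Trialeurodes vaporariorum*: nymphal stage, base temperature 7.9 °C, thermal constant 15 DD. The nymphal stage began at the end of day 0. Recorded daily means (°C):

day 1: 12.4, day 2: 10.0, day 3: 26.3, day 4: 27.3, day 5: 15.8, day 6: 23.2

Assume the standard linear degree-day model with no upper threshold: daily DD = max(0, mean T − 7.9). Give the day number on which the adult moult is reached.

Daily DD above 7.9 °C: 4.5, 2.1, 18.4, 19.4, 7.9, 15.3.
Cumulative: 4.5, 6.6, 25.0, 44.4, 52.3, 67.6.
The total first reaches 15 DD on day 3.

day 3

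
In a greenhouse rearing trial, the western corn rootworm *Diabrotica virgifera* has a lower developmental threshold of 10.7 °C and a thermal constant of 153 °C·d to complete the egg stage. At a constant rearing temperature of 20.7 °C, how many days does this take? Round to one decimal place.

15.3 days

Daily accumulation = 20.7 − 10.7 = 10.0 DD/day.
Duration = 153 / 10.0 = 15.300 ≈ 15.3 days.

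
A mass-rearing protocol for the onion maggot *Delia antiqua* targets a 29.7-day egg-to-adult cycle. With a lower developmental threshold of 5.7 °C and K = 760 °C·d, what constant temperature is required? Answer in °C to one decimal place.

31.3 °C

Required daily accumulation = 760 / 29.7 = 25.589 DD/day.
T = T_base + 25.589 = 5.7 + 25.589 = 31.289 ≈ 31.3 °C.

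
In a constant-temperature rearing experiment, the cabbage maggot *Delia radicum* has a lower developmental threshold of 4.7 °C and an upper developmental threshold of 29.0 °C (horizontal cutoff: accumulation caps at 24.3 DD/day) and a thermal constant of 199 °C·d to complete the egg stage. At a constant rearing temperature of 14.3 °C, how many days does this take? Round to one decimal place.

20.7 days

Daily accumulation = 14.3 − 4.7 = 9.6 DD/day.
Duration = 199 / 9.6 = 20.729 ≈ 20.7 days.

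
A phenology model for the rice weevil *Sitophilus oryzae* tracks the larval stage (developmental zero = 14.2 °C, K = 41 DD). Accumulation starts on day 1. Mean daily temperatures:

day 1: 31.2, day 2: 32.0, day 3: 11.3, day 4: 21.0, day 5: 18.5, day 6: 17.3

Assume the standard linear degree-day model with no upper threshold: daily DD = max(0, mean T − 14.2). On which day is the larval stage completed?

Daily DD above 14.2 °C: 17.0, 17.8, 0.0, 6.8, 4.3, 3.1.
Cumulative: 17.0, 34.8, 34.8, 41.6, 45.9, 49.0.
The total first reaches 41 DD on day 4.

day 4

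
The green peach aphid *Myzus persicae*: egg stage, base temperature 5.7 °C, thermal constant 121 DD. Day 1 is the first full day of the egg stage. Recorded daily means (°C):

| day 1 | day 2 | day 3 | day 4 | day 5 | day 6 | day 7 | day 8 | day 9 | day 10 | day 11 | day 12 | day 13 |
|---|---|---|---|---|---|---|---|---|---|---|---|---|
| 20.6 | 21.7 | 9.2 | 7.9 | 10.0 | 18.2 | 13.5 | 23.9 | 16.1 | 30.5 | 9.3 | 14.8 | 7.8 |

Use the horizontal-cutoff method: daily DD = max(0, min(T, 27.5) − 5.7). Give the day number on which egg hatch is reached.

day 12

Daily DD above 5.7 °C (capped at 21.8): 14.9, 16.0, 3.5, 2.2, 4.3, 12.5, 7.8, 18.2, 10.4, 21.8, 3.6, 9.1, 2.1.
Cumulative: 14.9, 30.9, 34.4, 36.6, 40.9, 53.4, 61.2, 79.4, 89.8, 111.6, 115.2, 124.3, 126.4.
The total first reaches 121 DD on day 12.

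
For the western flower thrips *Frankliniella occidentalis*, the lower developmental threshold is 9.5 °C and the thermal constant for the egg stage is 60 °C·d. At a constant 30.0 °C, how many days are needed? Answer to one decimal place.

Daily accumulation = 30.0 − 9.5 = 20.5 DD/day.
Duration = 60 / 20.5 = 2.927 ≈ 2.9 days.

2.9 days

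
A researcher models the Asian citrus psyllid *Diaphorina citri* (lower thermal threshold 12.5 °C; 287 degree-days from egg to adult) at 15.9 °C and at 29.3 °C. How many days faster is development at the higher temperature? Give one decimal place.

67.3 days

At 15.9 °C: 287 / (15.9 − 12.5) = 287 / 3.4 = 84.412 d.
At 29.3 °C: 287 / (29.3 − 12.5) = 287 / 16.8 = 17.083 d.
Difference = |84.412 − 17.083| = 67.328 ≈ 67.3 days.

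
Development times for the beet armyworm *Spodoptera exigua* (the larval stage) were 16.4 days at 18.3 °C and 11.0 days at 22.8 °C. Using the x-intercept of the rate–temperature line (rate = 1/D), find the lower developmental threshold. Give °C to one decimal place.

Linear rate model ⇒ the product D·(T − T_b) is constant across temperatures.
16.4·(18.3 − T_b) = 11.0·(22.8 − T_b)
T_b = (16.4·18.3 − 11.0·22.8) / (16.4 − 11.0) = 49.32 / 5.4 = 9.133 °C ≈ 9.1 °C.

9.1 °C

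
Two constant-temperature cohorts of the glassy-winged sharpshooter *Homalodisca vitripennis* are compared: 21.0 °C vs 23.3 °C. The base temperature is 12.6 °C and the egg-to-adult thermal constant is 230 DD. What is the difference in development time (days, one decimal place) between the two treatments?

5.9 days

At 21.0 °C: 230 / (21.0 − 12.6) = 230 / 8.4 = 27.381 d.
At 23.3 °C: 230 / (23.3 − 12.6) = 230 / 10.7 = 21.495 d.
Difference = |27.381 − 21.495| = 5.886 ≈ 5.9 days.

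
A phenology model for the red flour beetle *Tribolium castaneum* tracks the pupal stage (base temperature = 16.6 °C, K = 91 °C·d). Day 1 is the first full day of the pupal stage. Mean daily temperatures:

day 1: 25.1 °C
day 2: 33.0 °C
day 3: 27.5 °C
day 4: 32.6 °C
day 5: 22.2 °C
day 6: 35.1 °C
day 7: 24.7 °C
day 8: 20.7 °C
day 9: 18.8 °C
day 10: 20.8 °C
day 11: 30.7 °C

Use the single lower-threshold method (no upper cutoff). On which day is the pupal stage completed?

day 10

Daily DD above 16.6 °C: 8.5, 16.4, 10.9, 16.0, 5.6, 18.5, 8.1, 4.1, 2.2, 4.2, 14.1.
Cumulative: 8.5, 24.9, 35.8, 51.8, 57.4, 75.9, 84.0, 88.1, 90.3, 94.5, 108.6.
The total first reaches 91 DD on day 10.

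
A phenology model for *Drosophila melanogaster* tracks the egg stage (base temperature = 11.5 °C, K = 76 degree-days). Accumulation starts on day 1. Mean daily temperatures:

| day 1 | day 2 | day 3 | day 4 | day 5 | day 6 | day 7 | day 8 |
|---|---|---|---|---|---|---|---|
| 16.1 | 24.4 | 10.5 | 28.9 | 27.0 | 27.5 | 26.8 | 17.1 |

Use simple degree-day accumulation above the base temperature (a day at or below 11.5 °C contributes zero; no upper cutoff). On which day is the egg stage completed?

day 7

Daily DD above 11.5 °C: 4.6, 12.9, 0.0, 17.4, 15.5, 16.0, 15.3, 5.6.
Cumulative: 4.6, 17.5, 17.5, 34.9, 50.4, 66.4, 81.7, 87.3.
The total first reaches 76 DD on day 7.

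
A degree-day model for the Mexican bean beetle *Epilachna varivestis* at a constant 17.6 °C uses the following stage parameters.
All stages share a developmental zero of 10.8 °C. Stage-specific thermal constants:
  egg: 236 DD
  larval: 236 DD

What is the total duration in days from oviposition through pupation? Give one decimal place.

69.4 days

Daily accumulation at 17.6 °C = 17.6 − 10.8 = 6.8 DD/day.
Total K = 236 + 236 = 472 DD.
Total duration = 472 / 6.8 = 69.412 ≈ 69.4 days.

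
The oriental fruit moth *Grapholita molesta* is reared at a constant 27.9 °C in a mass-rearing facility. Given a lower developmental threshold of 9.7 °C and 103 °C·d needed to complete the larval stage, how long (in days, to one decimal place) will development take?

Daily accumulation = 27.9 − 9.7 = 18.2 DD/day.
Duration = 103 / 18.2 = 5.659 ≈ 5.7 days.

5.7 days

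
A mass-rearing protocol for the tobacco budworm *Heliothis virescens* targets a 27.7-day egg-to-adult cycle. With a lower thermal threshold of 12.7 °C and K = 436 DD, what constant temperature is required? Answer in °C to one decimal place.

Required daily accumulation = 436 / 27.7 = 15.740 DD/day.
T = T_base + 15.740 = 12.7 + 15.740 = 28.440 ≈ 28.4 °C.

28.4 °C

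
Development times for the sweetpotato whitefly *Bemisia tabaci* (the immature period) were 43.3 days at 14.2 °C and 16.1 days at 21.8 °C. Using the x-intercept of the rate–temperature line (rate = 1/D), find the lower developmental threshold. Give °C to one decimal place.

Equal thermal constants: D₁(T₁ − T_b) = D₂(T₂ − T_b).
43.3·(14.2 − T_b) = 16.1·(21.8 − T_b)
T_b = (43.3·14.2 − 16.1·21.8) / (43.3 − 16.1) = 263.88 / 27.2 = 9.701 °C ≈ 9.7 °C.

9.7 °C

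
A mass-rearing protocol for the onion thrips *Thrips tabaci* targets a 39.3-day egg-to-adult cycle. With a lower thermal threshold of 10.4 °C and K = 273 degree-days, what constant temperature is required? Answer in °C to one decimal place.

Required daily accumulation = 273 / 39.3 = 6.947 DD/day.
T = T_base + 6.947 = 10.4 + 6.947 = 17.347 ≈ 17.3 °C.

17.3 °C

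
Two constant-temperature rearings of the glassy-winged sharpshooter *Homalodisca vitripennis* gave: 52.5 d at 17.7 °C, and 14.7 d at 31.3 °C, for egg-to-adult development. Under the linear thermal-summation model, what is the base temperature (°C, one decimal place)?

Equal thermal constants: D₁(T₁ − T_b) = D₂(T₂ − T_b).
52.5·(17.7 − T_b) = 14.7·(31.3 − T_b)
T_b = (52.5·17.7 − 14.7·31.3) / (52.5 − 14.7) = 469.14 / 37.8 = 12.411 °C ≈ 12.4 °C.

12.4 °C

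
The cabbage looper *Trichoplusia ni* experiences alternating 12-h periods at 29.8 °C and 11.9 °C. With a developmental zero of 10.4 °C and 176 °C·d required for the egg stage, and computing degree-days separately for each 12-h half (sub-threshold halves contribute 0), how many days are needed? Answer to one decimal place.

Day half: max(0, 29.8 − 10.4) × 0.5 = 19.4 × 0.5 = 9.70 DD.
Night half: max(0, 11.9 − 10.4) × 0.5 = 1.5 × 0.5 = 0.75 DD.
Per 24 h: 10.45 DD/day.
Duration = 176 / 10.45 = 16.842 ≈ 16.8 days.

16.8 days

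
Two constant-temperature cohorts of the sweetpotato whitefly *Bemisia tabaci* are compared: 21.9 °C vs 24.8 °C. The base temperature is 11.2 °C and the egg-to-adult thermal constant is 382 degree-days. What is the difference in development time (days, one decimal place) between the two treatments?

7.6 days

At 21.9 °C: 382 / (21.9 − 11.2) = 382 / 10.7 = 35.701 d.
At 24.8 °C: 382 / (24.8 − 11.2) = 382 / 13.6 = 28.088 d.
Difference = |35.701 − 28.088| = 7.613 ≈ 7.6 days.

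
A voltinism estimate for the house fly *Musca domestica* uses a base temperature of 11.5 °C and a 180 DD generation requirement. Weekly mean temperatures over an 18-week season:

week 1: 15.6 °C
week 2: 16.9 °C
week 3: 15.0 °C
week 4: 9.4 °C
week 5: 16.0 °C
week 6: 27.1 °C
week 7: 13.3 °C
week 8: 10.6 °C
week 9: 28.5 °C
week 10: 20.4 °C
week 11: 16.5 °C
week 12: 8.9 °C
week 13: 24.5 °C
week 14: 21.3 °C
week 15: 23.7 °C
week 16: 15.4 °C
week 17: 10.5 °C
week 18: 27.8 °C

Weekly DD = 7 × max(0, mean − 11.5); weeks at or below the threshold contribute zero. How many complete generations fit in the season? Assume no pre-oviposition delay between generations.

4 generations

Weekly DD (7 × max(0, T̄ − 11.5)): 28.7, 37.8, 24.5, 0.0, 31.5, 109.2, 12.6, 0.0, 119.0, 62.3, 35.0, 0.0, 91.0, 68.6, 85.4, 27.3, 0.0, 114.1.
Season total = 847.0 DD.
Complete generations = ⌊847.0 / 180⌋ = 4.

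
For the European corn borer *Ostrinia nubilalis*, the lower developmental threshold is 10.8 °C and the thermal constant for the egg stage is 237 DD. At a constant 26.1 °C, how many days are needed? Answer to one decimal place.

Daily accumulation = 26.1 − 10.8 = 15.3 DD/day.
Duration = 237 / 15.3 = 15.490 ≈ 15.5 days.

15.5 days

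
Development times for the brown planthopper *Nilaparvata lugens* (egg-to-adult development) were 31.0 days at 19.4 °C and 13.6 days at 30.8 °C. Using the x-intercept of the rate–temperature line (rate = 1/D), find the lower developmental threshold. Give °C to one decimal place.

Equal thermal constants: D₁(T₁ − T_b) = D₂(T₂ − T_b).
31.0·(19.4 − T_b) = 13.6·(30.8 − T_b)
T_b = (31.0·19.4 − 13.6·30.8) / (31.0 − 13.6) = 182.52 / 17.4 = 10.490 °C ≈ 10.5 °C.

10.5 °C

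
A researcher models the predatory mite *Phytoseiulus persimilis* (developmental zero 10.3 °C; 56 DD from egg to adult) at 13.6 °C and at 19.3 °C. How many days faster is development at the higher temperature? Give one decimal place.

10.7 days

At 13.6 °C: 56 / (13.6 − 10.3) = 56 / 3.3 = 16.970 d.
At 19.3 °C: 56 / (19.3 − 10.3) = 56 / 9.0 = 6.222 d.
Difference = |16.970 − 6.222| = 10.747 ≈ 10.7 days.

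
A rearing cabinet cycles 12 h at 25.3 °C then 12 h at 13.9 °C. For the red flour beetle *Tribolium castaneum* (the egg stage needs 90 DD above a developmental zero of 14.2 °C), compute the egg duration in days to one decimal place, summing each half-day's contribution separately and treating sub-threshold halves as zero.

16.2 days

Day half: max(0, 25.3 − 14.2) × 0.5 = 11.1 × 0.5 = 5.55 DD.
Night half: max(0, 13.9 − 14.2) × 0.5 = 0.0 × 0.5 = 0.00 DD.
Per 24 h: 5.55 DD/day.
Duration = 90 / 5.55 = 16.216 ≈ 16.2 days.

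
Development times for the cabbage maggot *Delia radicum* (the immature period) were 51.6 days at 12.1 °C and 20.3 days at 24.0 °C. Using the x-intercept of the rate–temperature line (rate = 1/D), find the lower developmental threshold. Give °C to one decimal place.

4.4 °C

Linear rate model ⇒ the product D·(T − T_b) is constant across temperatures.
51.6·(12.1 − T_b) = 20.3·(24.0 − T_b)
T_b = (51.6·12.1 − 20.3·24.0) / (51.6 − 20.3) = 137.16 / 31.3 = 4.382 °C ≈ 4.4 °C.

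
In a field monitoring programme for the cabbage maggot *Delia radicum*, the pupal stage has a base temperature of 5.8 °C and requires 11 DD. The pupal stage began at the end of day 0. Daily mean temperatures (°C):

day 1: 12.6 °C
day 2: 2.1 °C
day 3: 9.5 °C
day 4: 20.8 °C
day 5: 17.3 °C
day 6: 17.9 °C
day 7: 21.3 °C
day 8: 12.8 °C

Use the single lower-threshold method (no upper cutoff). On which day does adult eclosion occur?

Daily DD above 5.8 °C: 6.8, 0.0, 3.7, 15.0, 11.5, 12.1, 15.5, 7.0.
Cumulative: 6.8, 6.8, 10.5, 25.5, 37.0, 49.1, 64.6, 71.6.
The total first reaches 11 DD on day 4.

day 4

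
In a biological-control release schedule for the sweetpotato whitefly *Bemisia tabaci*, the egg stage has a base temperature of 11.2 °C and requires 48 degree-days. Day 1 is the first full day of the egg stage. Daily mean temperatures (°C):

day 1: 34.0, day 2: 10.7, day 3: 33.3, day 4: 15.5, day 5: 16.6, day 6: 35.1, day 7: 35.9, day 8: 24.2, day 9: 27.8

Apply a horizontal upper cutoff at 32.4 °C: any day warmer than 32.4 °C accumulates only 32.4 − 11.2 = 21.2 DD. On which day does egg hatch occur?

day 5

Daily DD above 11.2 °C (capped at 21.2): 21.2, 0.0, 21.2, 4.3, 5.4, 21.2, 21.2, 13.0, 16.6.
Cumulative: 21.2, 21.2, 42.4, 46.7, 52.1, 73.3, 94.5, 107.5, 124.1.
The total first reaches 48 DD on day 5.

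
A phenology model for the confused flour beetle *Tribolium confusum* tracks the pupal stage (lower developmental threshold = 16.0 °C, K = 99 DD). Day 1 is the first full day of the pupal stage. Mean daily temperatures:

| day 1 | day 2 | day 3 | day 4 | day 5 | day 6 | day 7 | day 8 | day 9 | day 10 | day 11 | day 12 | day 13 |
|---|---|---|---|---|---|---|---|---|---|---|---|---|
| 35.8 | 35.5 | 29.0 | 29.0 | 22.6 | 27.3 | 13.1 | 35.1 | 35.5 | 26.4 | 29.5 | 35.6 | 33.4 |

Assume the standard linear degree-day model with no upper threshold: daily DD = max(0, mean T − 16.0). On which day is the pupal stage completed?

day 8

Daily DD above 16.0 °C: 19.8, 19.5, 13.0, 13.0, 6.6, 11.3, 0.0, 19.1, 19.5, 10.4, 13.5, 19.6, 17.4.
Cumulative: 19.8, 39.3, 52.3, 65.3, 71.9, 83.2, 83.2, 102.3, 121.8, 132.2, 145.7, 165.3, 182.7.
The total first reaches 99 DD on day 8.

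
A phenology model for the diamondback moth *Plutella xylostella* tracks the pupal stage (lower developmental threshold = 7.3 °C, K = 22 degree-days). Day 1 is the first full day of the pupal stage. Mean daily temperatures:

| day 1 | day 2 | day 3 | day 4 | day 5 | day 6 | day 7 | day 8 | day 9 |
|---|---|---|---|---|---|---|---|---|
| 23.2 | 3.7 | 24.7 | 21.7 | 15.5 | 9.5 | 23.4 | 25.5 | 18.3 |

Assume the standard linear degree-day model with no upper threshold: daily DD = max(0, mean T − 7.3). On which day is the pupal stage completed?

day 3

Daily DD above 7.3 °C: 15.9, 0.0, 17.4, 14.4, 8.2, 2.2, 16.1, 18.2, 11.0.
Cumulative: 15.9, 15.9, 33.3, 47.7, 55.9, 58.1, 74.2, 92.4, 103.4.
The total first reaches 22 DD on day 3.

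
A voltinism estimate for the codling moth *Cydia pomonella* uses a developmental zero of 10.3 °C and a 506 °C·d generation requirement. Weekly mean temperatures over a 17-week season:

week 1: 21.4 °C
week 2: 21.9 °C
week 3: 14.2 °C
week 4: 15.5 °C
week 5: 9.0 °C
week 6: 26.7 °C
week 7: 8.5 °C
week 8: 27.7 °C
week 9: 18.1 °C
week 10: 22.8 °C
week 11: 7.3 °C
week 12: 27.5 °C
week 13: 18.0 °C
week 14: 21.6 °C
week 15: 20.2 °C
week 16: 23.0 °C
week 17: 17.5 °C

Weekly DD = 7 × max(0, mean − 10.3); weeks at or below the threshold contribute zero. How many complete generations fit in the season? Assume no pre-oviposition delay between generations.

2 generations

Weekly DD (7 × max(0, T̄ − 10.3)): 77.7, 81.2, 27.3, 36.4, 0.0, 114.8, 0.0, 121.8, 54.6, 87.5, 0.0, 120.4, 53.9, 79.1, 69.3, 88.9, 50.4.
Season total = 1063.3 DD.
Complete generations = ⌊1063.3 / 506⌋ = 2.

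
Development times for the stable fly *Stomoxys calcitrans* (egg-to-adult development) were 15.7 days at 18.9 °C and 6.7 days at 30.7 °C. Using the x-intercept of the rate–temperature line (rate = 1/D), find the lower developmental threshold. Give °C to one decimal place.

10.1 °C

Under the model K = D·(T − T_b), so D₁·(T₁ − T_b) = D₂·(T₂ − T_b).
15.7·(18.9 − T_b) = 6.7·(30.7 − T_b)
T_b = (15.7·18.9 − 6.7·30.7) / (15.7 − 6.7) = 91.04 / 9.0 = 10.116 °C ≈ 10.1 °C.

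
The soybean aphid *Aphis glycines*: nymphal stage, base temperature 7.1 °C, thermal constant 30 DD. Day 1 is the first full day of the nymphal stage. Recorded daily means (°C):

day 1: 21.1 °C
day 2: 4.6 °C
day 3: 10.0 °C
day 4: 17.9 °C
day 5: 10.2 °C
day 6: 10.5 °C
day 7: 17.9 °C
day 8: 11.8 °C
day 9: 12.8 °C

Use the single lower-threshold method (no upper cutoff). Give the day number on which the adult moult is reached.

Daily DD above 7.1 °C: 14.0, 0.0, 2.9, 10.8, 3.1, 3.4, 10.8, 4.7, 5.7.
Cumulative: 14.0, 14.0, 16.9, 27.7, 30.8, 34.2, 45.0, 49.7, 55.4.
The total first reaches 30 DD on day 5.

day 5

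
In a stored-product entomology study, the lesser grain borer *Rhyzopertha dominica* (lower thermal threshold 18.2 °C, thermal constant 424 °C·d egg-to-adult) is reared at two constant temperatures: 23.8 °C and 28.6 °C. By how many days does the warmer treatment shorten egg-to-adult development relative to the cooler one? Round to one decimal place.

34.9 days

At 23.8 °C: 424 / (23.8 − 18.2) = 424 / 5.6 = 75.714 d.
At 28.6 °C: 424 / (28.6 − 18.2) = 424 / 10.4 = 40.769 d.
Difference = |75.714 − 40.769| = 34.945 ≈ 34.9 days.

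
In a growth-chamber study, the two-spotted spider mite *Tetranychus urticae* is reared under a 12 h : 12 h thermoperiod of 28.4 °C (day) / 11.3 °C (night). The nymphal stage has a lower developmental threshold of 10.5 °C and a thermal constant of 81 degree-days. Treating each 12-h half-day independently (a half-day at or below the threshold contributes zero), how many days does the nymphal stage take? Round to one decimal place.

Day half: max(0, 28.4 − 10.5) × 0.5 = 17.9 × 0.5 = 8.95 DD.
Night half: max(0, 11.3 − 10.5) × 0.5 = 0.8 × 0.5 = 0.40 DD.
Per 24 h: 9.35 DD/day.
Duration = 81 / 9.35 = 8.663 ≈ 8.7 days.

8.7 days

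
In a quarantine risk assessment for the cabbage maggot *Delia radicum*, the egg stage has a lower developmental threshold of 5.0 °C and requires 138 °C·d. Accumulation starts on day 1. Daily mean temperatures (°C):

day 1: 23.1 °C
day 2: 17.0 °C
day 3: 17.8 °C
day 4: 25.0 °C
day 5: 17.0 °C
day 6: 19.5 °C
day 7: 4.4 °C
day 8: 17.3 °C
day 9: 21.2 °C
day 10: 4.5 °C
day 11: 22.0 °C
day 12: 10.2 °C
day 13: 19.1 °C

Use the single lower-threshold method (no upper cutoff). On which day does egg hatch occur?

Daily DD above 5.0 °C: 18.1, 12.0, 12.8, 20.0, 12.0, 14.5, 0.0, 12.3, 16.2, 0.0, 17.0, 5.2, 14.1.
Cumulative: 18.1, 30.1, 42.9, 62.9, 74.9, 89.4, 89.4, 101.7, 117.9, 117.9, 134.9, 140.1, 154.2.
The total first reaches 138 DD on day 12.

day 12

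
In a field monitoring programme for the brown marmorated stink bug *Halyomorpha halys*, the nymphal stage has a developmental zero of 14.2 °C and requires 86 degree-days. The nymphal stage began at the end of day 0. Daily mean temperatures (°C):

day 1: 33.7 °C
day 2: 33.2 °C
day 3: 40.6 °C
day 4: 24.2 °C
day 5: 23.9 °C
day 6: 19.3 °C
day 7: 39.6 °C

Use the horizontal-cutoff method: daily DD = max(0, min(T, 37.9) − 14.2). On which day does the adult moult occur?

Daily DD above 14.2 °C (capped at 23.7): 19.5, 19.0, 23.7, 10.0, 9.7, 5.1, 23.7.
Cumulative: 19.5, 38.5, 62.2, 72.2, 81.9, 87.0, 110.7.
The total first reaches 86 DD on day 6.

day 6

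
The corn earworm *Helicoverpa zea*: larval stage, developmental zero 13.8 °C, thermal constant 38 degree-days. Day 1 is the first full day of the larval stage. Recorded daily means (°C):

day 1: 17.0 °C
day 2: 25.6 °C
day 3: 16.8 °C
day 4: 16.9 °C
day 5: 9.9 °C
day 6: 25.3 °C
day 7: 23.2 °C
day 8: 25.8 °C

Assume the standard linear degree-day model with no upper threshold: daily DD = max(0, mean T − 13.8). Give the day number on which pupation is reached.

day 7

Daily DD above 13.8 °C: 3.2, 11.8, 3.0, 3.1, 0.0, 11.5, 9.4, 12.0.
Cumulative: 3.2, 15.0, 18.0, 21.1, 21.1, 32.6, 42.0, 54.0.
The total first reaches 38 DD on day 7.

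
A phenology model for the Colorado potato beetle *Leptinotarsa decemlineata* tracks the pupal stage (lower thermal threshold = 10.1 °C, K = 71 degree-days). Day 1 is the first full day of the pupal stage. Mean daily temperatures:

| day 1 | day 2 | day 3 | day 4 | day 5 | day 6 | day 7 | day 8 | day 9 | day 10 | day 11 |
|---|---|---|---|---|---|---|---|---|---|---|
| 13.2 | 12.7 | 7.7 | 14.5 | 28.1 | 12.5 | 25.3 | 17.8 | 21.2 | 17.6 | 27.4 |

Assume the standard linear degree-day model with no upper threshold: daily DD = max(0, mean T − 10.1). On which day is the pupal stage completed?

day 10

Daily DD above 10.1 °C: 3.1, 2.6, 0.0, 4.4, 18.0, 2.4, 15.2, 7.7, 11.1, 7.5, 17.3.
Cumulative: 3.1, 5.7, 5.7, 10.1, 28.1, 30.5, 45.7, 53.4, 64.5, 72.0, 89.3.
The total first reaches 71 DD on day 10.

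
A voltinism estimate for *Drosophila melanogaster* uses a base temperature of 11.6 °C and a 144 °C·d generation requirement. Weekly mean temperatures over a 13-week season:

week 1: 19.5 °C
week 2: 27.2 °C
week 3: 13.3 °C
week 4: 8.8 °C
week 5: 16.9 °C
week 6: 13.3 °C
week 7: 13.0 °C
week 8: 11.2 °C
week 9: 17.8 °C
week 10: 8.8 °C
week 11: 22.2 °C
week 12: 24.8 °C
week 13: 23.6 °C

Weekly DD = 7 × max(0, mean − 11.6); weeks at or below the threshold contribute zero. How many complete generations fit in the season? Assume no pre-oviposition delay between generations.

3 generations

Weekly DD (7 × max(0, T̄ − 11.6)): 55.3, 109.2, 11.9, 0.0, 37.1, 11.9, 9.8, 0.0, 43.4, 0.0, 74.2, 92.4, 84.0.
Season total = 529.2 DD.
Complete generations = ⌊529.2 / 144⌋ = 3.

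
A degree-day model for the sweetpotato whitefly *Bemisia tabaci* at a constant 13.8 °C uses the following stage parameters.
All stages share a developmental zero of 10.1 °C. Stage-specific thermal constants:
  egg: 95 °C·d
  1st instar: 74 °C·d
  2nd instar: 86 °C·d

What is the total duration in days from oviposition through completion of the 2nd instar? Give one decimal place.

Daily accumulation at 13.8 °C = 13.8 − 10.1 = 3.7 DD/day.
Total K = 95 + 74 + 86 = 255 DD.
Total duration = 255 / 3.7 = 68.919 ≈ 68.9 days.

68.9 days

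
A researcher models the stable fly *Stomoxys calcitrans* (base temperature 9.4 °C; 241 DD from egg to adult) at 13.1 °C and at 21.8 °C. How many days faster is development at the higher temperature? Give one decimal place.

45.7 days

At 13.1 °C: 241 / (13.1 − 9.4) = 241 / 3.7 = 65.135 d.
At 21.8 °C: 241 / (21.8 − 9.4) = 241 / 12.4 = 19.435 d.
Difference = |65.135 − 19.435| = 45.700 ≈ 45.7 days.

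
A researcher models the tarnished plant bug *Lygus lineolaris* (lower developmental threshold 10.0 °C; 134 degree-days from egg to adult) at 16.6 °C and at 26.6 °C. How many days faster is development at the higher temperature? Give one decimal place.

12.2 days

At 16.6 °C: 134 / (16.6 − 10.0) = 134 / 6.6 = 20.303 d.
At 26.6 °C: 134 / (26.6 − 10.0) = 134 / 16.6 = 8.072 d.
Difference = |20.303 − 8.072| = 12.231 ≈ 12.2 days.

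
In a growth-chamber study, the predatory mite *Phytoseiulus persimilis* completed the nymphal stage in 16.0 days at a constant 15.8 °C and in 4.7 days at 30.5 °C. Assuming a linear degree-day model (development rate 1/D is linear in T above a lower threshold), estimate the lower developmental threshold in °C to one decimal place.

9.7 °C

Linear rate model ⇒ the product D·(T − T_b) is constant across temperatures.
16.0·(15.8 − T_b) = 4.7·(30.5 − T_b)
T_b = (16.0·15.8 − 4.7·30.5) / (16.0 − 4.7) = 109.45 / 11.3 = 9.686 °C ≈ 9.7 °C.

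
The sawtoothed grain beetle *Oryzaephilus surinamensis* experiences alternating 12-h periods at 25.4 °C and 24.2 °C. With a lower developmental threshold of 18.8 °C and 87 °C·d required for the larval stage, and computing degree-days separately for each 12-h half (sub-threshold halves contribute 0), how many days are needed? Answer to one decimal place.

Day half: max(0, 25.4 − 18.8) × 0.5 = 6.6 × 0.5 = 3.30 DD.
Night half: max(0, 24.2 − 18.8) × 0.5 = 5.4 × 0.5 = 2.70 DD.
Per 24 h: 6.00 DD/day.
Duration = 87 / 6.00 = 14.500 ≈ 14.5 days.

14.5 days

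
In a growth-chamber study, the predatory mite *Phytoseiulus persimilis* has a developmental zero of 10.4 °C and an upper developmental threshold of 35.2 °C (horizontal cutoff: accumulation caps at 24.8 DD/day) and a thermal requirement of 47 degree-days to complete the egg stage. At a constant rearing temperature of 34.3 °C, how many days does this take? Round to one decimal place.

2.0 days

Daily accumulation = 34.3 − 10.4 = 23.9 DD/day.
Duration = 47 / 23.9 = 1.967 ≈ 2.0 days.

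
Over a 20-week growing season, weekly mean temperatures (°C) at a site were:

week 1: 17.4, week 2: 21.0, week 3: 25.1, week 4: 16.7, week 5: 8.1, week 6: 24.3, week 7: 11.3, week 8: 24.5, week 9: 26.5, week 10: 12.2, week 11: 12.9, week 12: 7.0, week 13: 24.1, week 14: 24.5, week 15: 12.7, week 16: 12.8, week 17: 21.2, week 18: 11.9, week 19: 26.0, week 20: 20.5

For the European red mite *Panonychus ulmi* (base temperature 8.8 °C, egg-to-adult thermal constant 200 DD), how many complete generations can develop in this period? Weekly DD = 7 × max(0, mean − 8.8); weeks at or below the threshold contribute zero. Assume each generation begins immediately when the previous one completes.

Weekly DD (7 × max(0, T̄ − 8.8)): 60.2, 85.4, 114.1, 55.3, 0.0, 108.5, 17.5, 109.9, 123.9, 23.8, 28.7, 0.0, 107.1, 109.9, 27.3, 28.0, 86.8, 21.7, 120.4, 81.9.
Season total = 1310.4 DD.
Complete generations = ⌊1310.4 / 200⌋ = 6.

6 generations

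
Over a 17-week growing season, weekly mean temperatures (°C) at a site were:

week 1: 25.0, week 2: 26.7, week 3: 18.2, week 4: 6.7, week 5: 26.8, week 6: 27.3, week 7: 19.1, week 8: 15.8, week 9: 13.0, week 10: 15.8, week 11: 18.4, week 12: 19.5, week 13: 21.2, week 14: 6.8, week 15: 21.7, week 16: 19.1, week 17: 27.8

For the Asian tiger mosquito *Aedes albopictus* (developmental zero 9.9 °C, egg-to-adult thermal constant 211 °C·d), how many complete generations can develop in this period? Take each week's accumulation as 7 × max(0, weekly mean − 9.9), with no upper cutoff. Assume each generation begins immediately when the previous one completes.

Weekly DD (7 × max(0, T̄ − 9.9)): 105.7, 117.6, 58.1, 0.0, 118.3, 121.8, 64.4, 41.3, 21.7, 41.3, 59.5, 67.2, 79.1, 0.0, 82.6, 64.4, 125.3.
Season total = 1168.3 DD.
Complete generations = ⌊1168.3 / 211⌋ = 5.

5 generations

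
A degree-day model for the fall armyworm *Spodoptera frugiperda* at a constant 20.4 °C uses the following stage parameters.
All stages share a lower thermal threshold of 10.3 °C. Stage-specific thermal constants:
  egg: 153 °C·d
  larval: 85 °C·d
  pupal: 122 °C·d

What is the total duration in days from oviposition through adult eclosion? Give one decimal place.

35.6 days

Daily accumulation at 20.4 °C = 20.4 − 10.3 = 10.1 DD/day.
Total K = 153 + 85 + 122 = 360 DD.
Total duration = 360 / 10.1 = 35.644 ≈ 35.6 days.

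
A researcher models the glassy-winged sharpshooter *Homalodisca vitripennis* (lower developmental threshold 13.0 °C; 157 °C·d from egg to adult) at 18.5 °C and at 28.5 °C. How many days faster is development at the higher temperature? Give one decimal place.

18.4 days

At 18.5 °C: 157 / (18.5 − 13.0) = 157 / 5.5 = 28.545 d.
At 28.5 °C: 157 / (28.5 − 13.0) = 157 / 15.5 = 10.129 d.
Difference = |28.545 − 10.129| = 18.416 ≈ 18.4 days.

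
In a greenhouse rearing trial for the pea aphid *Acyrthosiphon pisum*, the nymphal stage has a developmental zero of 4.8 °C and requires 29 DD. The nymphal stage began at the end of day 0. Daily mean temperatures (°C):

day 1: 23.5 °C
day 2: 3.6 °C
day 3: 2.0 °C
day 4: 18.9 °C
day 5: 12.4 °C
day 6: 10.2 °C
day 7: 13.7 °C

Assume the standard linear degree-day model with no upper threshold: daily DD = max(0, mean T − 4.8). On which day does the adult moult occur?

Daily DD above 4.8 °C: 18.7, 0.0, 0.0, 14.1, 7.6, 5.4, 8.9.
Cumulative: 18.7, 18.7, 18.7, 32.8, 40.4, 45.8, 54.7.
The total first reaches 29 DD on day 4.

day 4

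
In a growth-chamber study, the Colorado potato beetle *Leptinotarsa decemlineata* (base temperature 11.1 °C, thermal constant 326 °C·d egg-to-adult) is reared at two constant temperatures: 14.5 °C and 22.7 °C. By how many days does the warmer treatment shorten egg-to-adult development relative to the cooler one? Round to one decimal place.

67.8 days

At 14.5 °C: 326 / (14.5 − 11.1) = 326 / 3.4 = 95.882 d.
At 22.7 °C: 326 / (22.7 − 11.1) = 326 / 11.6 = 28.103 d.
Difference = |95.882 − 28.103| = 67.779 ≈ 67.8 days.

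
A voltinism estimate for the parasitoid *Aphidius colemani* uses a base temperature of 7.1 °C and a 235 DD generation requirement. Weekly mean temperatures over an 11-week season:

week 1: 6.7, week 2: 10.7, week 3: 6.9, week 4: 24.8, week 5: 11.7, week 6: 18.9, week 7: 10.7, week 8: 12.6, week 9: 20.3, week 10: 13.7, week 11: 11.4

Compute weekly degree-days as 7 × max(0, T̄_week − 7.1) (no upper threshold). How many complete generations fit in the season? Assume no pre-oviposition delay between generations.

Weekly DD (7 × max(0, T̄ − 7.1)): 0.0, 25.2, 0.0, 123.9, 32.2, 82.6, 25.2, 38.5, 92.4, 46.2, 30.1.
Season total = 496.3 DD.
Complete generations = ⌊496.3 / 235⌋ = 2.

2 generations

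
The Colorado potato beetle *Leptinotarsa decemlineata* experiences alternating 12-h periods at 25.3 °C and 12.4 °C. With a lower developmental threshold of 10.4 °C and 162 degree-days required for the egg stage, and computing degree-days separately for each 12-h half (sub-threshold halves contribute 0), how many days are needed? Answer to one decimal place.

Day half: max(0, 25.3 − 10.4) × 0.5 = 14.9 × 0.5 = 7.45 DD.
Night half: max(0, 12.4 − 10.4) × 0.5 = 2.0 × 0.5 = 1.00 DD.
Per 24 h: 8.45 DD/day.
Duration = 162 / 8.45 = 19.172 ≈ 19.2 days.

19.2 days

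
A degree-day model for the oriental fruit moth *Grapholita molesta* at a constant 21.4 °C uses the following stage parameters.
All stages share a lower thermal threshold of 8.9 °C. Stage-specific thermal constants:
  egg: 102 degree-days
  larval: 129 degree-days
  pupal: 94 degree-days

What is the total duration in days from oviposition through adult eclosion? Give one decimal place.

26.0 days

Daily accumulation at 21.4 °C = 21.4 − 8.9 = 12.5 DD/day.
Total K = 102 + 129 + 94 = 325 DD.
Total duration = 325 / 12.5 = 26.000 ≈ 26.0 days.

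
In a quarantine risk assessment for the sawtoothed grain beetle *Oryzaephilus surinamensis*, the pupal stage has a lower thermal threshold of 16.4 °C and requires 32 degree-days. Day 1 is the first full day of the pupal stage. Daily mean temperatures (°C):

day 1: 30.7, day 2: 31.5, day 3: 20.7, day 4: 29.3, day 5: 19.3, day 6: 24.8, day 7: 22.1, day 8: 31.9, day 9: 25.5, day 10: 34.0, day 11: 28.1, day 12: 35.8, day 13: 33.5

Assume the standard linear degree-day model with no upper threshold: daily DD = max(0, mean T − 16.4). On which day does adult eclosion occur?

day 3

Daily DD above 16.4 °C: 14.3, 15.1, 4.3, 12.9, 2.9, 8.4, 5.7, 15.5, 9.1, 17.6, 11.7, 19.4, 17.1.
Cumulative: 14.3, 29.4, 33.7, 46.6, 49.5, 57.9, 63.6, 79.1, 88.2, 105.8, 117.5, 136.9, 154.0.
The total first reaches 32 DD on day 3.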